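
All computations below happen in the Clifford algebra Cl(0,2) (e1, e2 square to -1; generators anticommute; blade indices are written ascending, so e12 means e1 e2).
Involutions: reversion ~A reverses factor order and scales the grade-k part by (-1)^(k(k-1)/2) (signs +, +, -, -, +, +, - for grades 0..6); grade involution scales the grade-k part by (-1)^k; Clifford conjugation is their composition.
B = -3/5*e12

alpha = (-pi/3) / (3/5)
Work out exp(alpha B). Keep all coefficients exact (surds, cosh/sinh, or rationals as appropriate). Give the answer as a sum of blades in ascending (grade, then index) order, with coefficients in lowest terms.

B^2 = (-3/5)^2*(e12)^2 = 9/25*(-1) = -9/25 (a basis 2-blade squares to minus the product of its generators' squares).
B^2 = -9/25 — circular case — the even/odd split gives cos and sin: l = 3/5, alpha*l = -pi/3, so exp(alpha B) = cos(-pi/3) + (sin(-pi/3)/(3/5))*B = 1/2 + (-5*sqrt(3)/6)*B.
Answer: 1/2 + sqrt(3)/2*e12


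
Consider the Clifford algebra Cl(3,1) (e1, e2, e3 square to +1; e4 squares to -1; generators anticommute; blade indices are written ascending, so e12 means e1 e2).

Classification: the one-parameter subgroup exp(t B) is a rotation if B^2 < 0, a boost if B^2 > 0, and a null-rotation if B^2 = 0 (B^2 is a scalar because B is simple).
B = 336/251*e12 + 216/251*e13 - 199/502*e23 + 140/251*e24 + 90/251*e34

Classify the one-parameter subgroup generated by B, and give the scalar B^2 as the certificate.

B^2 term by term: the squares give (336/251)^2*(e12)^2 + (216/251)^2*(e13)^2 + (-199/502)^2*(e23)^2 + (140/251)^2*(e24)^2 + (90/251)^2*(e34)^2 = 112896/63001*(-1) + 46656/63001*(-1) + 39601/252004*(-1) + 19600/63001*(+1) + 8100/63001*(+1) = -9/4 (each basis 2-blade squares to minus the product of its generators' squares); cross terms between blades sharing an index anticommute and cancel; the commuting (index-disjoint) pairs give grade-4 terms 2*c*c'*(blade product), which cancel blade by blade — e1234: 60480/63001 - 60480/63001 = 0 — confirming B is simple. So B^2 = -9/4.
Answer: rotation, certificate B^2 = -9/4. Key observation: B^2 = -9/4 is a conjugation invariant, so its sign decides the class regardless of the surface form of B.


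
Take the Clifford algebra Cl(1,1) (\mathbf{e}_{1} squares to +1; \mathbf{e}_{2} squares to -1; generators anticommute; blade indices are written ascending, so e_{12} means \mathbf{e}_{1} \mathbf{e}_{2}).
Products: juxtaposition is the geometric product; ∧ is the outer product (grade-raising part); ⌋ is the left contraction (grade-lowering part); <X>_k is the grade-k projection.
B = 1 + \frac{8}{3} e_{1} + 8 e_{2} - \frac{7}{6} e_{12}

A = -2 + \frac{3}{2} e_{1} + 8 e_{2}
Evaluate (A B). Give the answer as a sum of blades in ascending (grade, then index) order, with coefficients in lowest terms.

step 1: -62 - \frac{79}{6} e_{1} - \frac{39}{4} e_{2} - 7 e_{12}
Answer: -62 - \frac{79}{6} e_{1} - \frac{39}{4} e_{2} - 7 e_{12}


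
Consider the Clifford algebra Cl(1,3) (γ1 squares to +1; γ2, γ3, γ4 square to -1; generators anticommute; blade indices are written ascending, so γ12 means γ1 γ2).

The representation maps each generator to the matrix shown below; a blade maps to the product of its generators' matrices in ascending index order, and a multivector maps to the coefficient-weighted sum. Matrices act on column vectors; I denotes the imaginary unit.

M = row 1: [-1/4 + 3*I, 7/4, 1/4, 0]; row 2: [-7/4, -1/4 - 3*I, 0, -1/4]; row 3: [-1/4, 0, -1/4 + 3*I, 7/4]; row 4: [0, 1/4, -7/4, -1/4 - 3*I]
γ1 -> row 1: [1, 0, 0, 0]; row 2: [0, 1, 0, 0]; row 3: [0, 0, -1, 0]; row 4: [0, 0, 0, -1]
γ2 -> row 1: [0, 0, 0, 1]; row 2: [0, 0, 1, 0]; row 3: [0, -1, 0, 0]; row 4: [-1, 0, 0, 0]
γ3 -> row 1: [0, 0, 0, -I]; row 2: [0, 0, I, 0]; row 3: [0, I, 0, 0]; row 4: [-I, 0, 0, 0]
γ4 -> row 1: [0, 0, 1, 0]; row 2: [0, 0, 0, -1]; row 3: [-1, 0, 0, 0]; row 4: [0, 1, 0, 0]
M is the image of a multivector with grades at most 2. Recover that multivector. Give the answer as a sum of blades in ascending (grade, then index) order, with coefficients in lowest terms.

Method: the blade images are trace-orthogonal — tr(rho(e_A) rho(e_B)^-1) = 4 if A = B and 0 otherwise — and rho(e_A)^-1 = (e_A)^2 * rho(e_A) with (e_A)^2 = +1 or -1, so the coefficient of e_A in the preimage is (e_A)^2 * tr(M rho(e_A))/4.
Nonzero projections over blades of grade <= 2: 1: (1)^2 = +1, tr(M 1) = -1, coefficient -1/4; γ4: (γ4)^2 = -1, tr(M rho(γ4)) = -1, coefficient 1/4; γ23: (γ23)^2 = -1, tr(M rho(γ23)) = 12, coefficient -3; γ24: (γ24)^2 = -1, tr(M rho(γ24)) = -7, coefficient 7/4. Every other blade of grade <= 2 projects to 0.
Answer: -1/4 + 1/4*γ4 - 3*γ23 + 7/4*γ24


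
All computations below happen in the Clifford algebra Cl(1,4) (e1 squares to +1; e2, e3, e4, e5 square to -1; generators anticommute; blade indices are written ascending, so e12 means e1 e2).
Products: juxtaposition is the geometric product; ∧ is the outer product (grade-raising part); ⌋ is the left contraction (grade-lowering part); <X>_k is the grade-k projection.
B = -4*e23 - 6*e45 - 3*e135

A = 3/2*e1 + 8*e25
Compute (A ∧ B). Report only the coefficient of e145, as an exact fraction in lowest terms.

step 1: -6*e123 - 9*e145
Answer: -9


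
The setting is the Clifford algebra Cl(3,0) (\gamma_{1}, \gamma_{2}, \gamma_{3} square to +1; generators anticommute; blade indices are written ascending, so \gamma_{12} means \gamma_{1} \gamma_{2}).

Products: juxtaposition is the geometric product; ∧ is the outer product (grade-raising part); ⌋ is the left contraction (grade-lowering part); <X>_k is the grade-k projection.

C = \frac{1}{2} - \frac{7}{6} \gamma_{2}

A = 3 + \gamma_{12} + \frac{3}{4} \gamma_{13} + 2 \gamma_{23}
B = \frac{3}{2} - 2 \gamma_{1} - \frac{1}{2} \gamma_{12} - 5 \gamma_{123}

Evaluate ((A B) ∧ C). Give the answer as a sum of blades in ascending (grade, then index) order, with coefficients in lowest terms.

step 1: 5 + 4 \gamma_{1} - \frac{7}{4} \gamma_{2} + \frac{13}{2} \gamma_{3} + \frac{17}{8} \gamma_{13} + \frac{21}{8} \gamma_{23} - 19 \gamma_{123}
step 2: \frac{5}{2} + 2 \gamma_{1} - \frac{161}{24} \gamma_{2} + \frac{13}{4} \gamma_{3} - \frac{14}{3} \gamma_{12} + \frac{17}{16} \gamma_{13} + \frac{427}{48} \gamma_{23} - \frac{337}{48} \gamma_{123}
Answer: \frac{5}{2} + 2 \gamma_{1} - \frac{161}{24} \gamma_{2} + \frac{13}{4} \gamma_{3} - \frac{14}{3} \gamma_{12} + \frac{17}{16} \gamma_{13} + \frac{427}{48} \gamma_{23} - \frac{337}{48} \gamma_{123}


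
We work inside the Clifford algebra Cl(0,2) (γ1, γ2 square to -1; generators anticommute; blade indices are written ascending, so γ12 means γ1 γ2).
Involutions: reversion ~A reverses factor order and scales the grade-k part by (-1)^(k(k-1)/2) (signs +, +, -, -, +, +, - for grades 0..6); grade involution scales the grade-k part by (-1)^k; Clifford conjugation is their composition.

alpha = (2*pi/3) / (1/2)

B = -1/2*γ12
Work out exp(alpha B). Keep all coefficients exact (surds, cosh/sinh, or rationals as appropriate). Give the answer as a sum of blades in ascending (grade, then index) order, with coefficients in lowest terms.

B^2 = (-1/2)^2*(γ12)^2 = 1/4*(-1) = -1/4 (a basis 2-blade squares to minus the product of its generators' squares).
B^2 = -1/4 — B^2 < 0, so the exponential closes trigonometrically: l = 1/2, alpha*l = 2*pi/3, so exp(alpha B) = cos(2*pi/3) + (sin(2*pi/3)/(1/2))*B = -1/2 + (sqrt(3))*B.
Answer: -1/2 - sqrt(3)/2*γ12


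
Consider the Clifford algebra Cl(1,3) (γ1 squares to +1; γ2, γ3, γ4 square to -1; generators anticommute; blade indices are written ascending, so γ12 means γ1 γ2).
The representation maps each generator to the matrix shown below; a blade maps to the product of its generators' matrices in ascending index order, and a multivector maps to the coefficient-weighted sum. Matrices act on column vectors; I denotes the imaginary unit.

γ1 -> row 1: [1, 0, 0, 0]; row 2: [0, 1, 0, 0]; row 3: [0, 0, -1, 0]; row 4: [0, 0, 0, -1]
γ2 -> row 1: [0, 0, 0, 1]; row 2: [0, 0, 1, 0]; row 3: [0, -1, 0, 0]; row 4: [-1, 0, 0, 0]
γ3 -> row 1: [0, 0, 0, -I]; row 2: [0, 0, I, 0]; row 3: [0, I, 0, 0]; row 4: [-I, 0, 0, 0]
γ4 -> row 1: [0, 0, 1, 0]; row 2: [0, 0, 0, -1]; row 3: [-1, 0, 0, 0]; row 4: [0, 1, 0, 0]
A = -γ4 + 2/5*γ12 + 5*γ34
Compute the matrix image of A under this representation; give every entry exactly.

Bivector images (products of the table entries): rho(γ12) = rho(γ1)rho(γ2) = row 1: [0, 0, 0, 1]; row 2: [0, 0, 1, 0]; row 3: [0, 1, 0, 0]; row 4: [1, 0, 0, 0]; rho(γ34) = rho(γ3)rho(γ4) = row 1: [0, -I, 0, 0]; row 2: [-I, 0, 0, 0]; row 3: [0, 0, 0, -I]; row 4: [0, 0, -I, 0].
M = (-1)*rho(γ4) + (2/5)*rho(γ12) + (5)*rho(γ34), summed entrywise:
Answer: row 1: [0, -5*I, -1, 2/5]; row 2: [-5*I, 0, 2/5, 1]; row 3: [1, 2/5, 0, -5*I]; row 4: [2/5, -1, -5*I, 0]


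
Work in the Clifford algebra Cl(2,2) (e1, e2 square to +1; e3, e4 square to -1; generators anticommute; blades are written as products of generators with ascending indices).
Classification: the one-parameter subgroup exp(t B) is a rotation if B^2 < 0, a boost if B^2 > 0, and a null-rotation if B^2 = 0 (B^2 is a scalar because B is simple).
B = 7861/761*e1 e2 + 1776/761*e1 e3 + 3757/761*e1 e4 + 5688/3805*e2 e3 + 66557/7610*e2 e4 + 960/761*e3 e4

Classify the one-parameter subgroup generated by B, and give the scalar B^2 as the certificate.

B^2 term by term: the squares give (7861/761)^2*(e1 e2)^2 + (1776/761)^2*(e1 e3)^2 + (3757/761)^2*(e1 e4)^2 + (5688/3805)^2*(e2 e3)^2 + (66557/7610)^2*(e2 e4)^2 + (960/761)^2*(e3 e4)^2 = 61795321/579121*(-1) + 3154176/579121*(+1) + 14115049/579121*(+1) + 32353344/14478025*(+1) + 4429834249/57912100*(+1) + 921600/579121*(-1) = 1/4 (each basis 2-blade squares to minus the product of its generators' squares); cross terms between blades sharing an index anticommute and cancel; the commuting (index-disjoint) pairs give grade-4 terms 2*c*c'*(blade product), which cancel blade by blade — e1 e2 e3 e4: 15093120/579121 - 118205232/2895605 + 42739632/2895605 = 0 — confirming B is simple. So B^2 = 1/4.
Answer: boost, certificate B^2 = 1/4. Certificate logic: 1/4 is a conjugation-invariant scalar, so its sign fixes rotation versus boost versus null-rotation outright.


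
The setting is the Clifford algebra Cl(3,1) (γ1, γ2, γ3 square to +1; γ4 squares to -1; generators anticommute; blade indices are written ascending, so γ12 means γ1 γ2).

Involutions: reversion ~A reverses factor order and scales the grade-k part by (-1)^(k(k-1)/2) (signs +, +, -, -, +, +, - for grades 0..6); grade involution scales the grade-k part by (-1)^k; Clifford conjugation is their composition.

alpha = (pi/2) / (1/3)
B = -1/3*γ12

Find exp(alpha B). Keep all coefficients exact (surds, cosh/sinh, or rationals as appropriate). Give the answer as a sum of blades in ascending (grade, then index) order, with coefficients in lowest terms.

B^2 = (-1/3)^2*(γ12)^2 = 1/9*(-1) = -1/9 (a basis 2-blade squares to minus the product of its generators' squares).
B^2 = -1/9 — B^2 < 0, so the exponential closes trigonometrically: l = 1/3, alpha*l = pi/2, so exp(alpha B) = cos(pi/2) + (sin(pi/2)/(1/3))*B = 0 + (3)*B.
Answer: -γ12


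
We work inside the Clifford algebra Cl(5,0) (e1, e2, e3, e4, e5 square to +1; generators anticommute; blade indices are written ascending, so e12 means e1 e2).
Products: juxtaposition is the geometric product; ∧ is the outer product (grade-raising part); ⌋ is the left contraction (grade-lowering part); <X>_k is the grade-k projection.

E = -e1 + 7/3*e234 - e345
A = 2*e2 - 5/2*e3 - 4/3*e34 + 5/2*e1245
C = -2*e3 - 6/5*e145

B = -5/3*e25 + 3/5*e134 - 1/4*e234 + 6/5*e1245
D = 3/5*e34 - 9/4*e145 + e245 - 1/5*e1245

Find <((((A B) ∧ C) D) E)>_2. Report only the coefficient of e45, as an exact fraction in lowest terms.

step 1: 3 + 4/5*e1 - 1/3*e2 - 10/3*e5 - 8/3*e14 - 5/8*e24 - 1/2*e34 + 5/8*e135 - 12/5*e145 - 8/3*e235 - 6/5*e1234 - 8/5*e1235 + 20/9*e2345 - 3*e12345
step 2: -6*e3 - 8/5*e13 + 2/3*e23 - 20/3*e35 - 16/3*e134 - 18/5*e145 - 5/4*e234 - 2/5*e1245 + 24/5*e1345
step 3: -401/50 + 18/5*e1 + 93/100*e2 - 54/5*e3 - 18/5*e4 + 18/5*e12 - 24/25*e14 - 72/25*e15 + 24/25*e23 + 2/5*e24 + 43/4*e35 - 4*e45 + 24/5*e123 - 15*e134 + 191/100*e135 + 20/3*e234 + 16/15*e235 - 64/15*e345 - 4/3*e1234 - 9487/1200*e1235 - 401/30*e1345 + 158/25*e2345 + 13/10*e12345
step 4: -1054/45 - 503/225*e1 + 248/25*e2 - 46/15*e3 - 279/20*e4 + 178/15*e5 + 3723/100*e12 - 54/5*e13 - 1671/100*e14 - 359/30*e15 - 66/5*e23 + 362/15*e24 - 148/45*e25 + 1717/100*e34 - 551/100*e35 + 598/45*e45 - 16/5*e123 + 9007/1200*e124 - 2927/90*e125 + 282/25*e134 - 1171/100*e135 - 52009/3600*e145 - 3007/150*e234 + 731/400*e235 + 7237/300*e245 - 401/75*e345 + 226/15*e1234 + 16/15*e1235 - 103/300*e1245 - 118/15*e1345 - 223/100*e2345 - 16/5*e12345
step 5: 3723/100*e12 - 54/5*e13 - 1671/100*e14 - 359/30*e15 - 66/5*e23 + 362/15*e24 - 148/45*e25 + 1717/100*e34 - 551/100*e35 + 598/45*e45
Answer: 598/45


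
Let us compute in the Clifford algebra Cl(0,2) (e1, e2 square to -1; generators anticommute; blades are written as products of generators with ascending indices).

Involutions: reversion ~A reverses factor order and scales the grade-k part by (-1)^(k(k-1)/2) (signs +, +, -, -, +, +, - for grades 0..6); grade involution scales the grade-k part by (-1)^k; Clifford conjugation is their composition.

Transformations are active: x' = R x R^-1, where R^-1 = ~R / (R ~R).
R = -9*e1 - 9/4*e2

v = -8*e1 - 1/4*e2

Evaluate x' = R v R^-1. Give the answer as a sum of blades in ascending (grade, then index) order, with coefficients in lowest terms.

~R = -9*e1 - 9/4*e2, and R ~R = -1377/16, so R^-1 = ~R / (-1377/16).
R v = -1161/16 - 63/4*e1 e2
Answer: -122/17*e1 - 241/68*e2


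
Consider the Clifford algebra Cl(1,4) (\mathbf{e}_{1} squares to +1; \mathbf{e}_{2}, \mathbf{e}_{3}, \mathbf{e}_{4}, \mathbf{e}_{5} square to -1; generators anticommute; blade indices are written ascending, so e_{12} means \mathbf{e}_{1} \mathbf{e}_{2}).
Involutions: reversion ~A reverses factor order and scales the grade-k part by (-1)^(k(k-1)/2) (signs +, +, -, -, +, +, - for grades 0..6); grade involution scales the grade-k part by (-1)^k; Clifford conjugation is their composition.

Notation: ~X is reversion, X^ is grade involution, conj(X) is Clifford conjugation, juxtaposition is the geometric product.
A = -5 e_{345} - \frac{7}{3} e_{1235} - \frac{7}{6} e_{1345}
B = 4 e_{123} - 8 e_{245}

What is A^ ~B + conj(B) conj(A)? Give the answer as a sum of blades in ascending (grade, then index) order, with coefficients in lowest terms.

first term: \frac{28}{3} e_{5} + 40 e_{23} - \frac{28}{3} e_{123} + \frac{56}{3} e_{134} - \frac{14}{3} e_{245} + 20 e_{1245}
second term: \frac{28}{3} e_{5} - 40 e_{23} + \frac{28}{3} e_{123} - \frac{56}{3} e_{134} + \frac{14}{3} e_{245} + 20 e_{1245}
Answer: \frac{56}{3} e_{5} + 40 e_{1245}


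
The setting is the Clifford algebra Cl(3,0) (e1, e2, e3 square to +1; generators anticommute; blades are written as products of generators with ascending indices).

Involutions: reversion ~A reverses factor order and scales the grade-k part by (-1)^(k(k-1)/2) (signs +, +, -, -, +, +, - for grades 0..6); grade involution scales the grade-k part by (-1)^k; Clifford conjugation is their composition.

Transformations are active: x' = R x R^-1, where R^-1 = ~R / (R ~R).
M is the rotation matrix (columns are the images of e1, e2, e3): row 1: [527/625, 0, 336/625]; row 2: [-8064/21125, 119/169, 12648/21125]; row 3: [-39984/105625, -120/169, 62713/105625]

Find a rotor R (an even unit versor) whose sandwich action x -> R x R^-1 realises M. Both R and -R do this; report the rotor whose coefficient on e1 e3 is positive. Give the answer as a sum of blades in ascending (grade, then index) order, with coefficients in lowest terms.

Method: write R = a + b12*e1 e2 + b13*e1 e3 + b23*e2 e3 with a^2 + b12^2 + b13^2 + b23^2 = 1 (so R^-1 = ~R). Expanding the columns R e_j ~R gives tr M = 4a^2 - 1 and, from the antisymmetric part, M21 - M12 = -4a*b12, M13 - M31 = 4a*b13, M32 - M23 = -4a*b23.
Here tr M = 226151/105625, so a^2 = (1 + tr M)/4 = 82944/105625 and a = ±288/325. Taking a = 288/325: M21 - M12 = -8064/21125, M13 - M31 = 96768/105625, M32 - M23 = -27648/21125, giving b12 = 7/65, b13 = 84/325, b23 = 24/65, i.e. R = 288/325 + 7/65*e1 e2 + 84/325*e1 e3 + 24/65*e2 e3.
Its e1 e3 coefficient is already positive.
Answer: 288/325 + 7/65*e1 e2 + 84/325*e1 e3 + 24/65*e2 e3. Key observation: the double cover Spin(3) -> SO(3) sends R and -R to the same matrix (trace 226151/105625 here), so the stated sign of the e1 e3 coefficient is what selects one sheet.


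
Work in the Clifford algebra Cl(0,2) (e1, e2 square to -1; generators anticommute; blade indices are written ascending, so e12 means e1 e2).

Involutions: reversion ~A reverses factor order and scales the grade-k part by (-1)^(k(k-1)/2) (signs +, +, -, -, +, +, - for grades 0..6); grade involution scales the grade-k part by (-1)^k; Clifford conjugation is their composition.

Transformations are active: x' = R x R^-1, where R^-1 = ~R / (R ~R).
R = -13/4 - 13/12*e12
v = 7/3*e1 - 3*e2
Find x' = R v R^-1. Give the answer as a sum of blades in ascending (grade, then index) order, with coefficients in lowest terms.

~R = -13/4 + 13/12*e12, and R ~R = 845/72, so R^-1 = ~R / (845/72).
R v = -65/6*e1 + 65/9*e2
Answer: 11/3*e1 - e2


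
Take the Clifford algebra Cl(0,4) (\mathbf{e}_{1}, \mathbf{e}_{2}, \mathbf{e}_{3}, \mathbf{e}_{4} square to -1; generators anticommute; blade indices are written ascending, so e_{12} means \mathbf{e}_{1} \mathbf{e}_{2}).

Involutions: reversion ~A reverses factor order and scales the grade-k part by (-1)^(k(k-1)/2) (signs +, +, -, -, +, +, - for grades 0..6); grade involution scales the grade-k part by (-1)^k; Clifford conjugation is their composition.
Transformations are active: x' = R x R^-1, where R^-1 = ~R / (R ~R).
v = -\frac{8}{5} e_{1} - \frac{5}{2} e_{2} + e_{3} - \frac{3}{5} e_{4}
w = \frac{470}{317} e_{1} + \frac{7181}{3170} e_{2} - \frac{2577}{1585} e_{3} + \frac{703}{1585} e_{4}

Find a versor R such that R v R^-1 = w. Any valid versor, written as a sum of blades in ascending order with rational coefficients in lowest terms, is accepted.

Why this works: both vectors square to -\frac{1017}{100}, so q(v) = q(w) and R = v + w = -\frac{186}{1585} e_{1} - \frac{372}{1585} e_{2} - \frac{992}{1585} e_{3} - \frac{248}{1585} e_{4} carries v to w — its own direction survives, the complement (v - w)/2 flips.
Answer: -\frac{186}{1585} e_{1} - \frac{372}{1585} e_{2} - \frac{992}{1585} e_{3} - \frac{248}{1585} e_{4}


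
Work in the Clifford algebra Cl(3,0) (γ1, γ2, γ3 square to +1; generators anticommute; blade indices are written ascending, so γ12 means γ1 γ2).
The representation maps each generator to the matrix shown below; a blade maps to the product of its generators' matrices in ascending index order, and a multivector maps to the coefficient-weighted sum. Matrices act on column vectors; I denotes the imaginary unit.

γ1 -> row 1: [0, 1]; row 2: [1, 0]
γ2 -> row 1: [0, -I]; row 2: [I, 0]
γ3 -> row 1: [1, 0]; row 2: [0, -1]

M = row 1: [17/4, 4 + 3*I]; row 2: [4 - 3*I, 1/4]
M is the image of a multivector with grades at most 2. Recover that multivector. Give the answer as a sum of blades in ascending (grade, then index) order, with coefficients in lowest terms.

Method: 1, rho(γ1), rho(γ2), rho(γ3) form a trace-orthogonal basis of the 2x2 complex matrices (tr(X Y) = 2 if X = Y, else 0), so M = m0*1 + m1*rho(γ1) + m2*rho(γ2) + m3*rho(γ3) with m0 = tr(M)/2 = 9/4, m1 = tr(M rho(γ1))/2 = 4, m2 = tr(M rho(γ2))/2 = -3, m3 = tr(M rho(γ3))/2 = 2.
Multiplying table entries, the bivector images are rho(γ12) = I*rho(γ3), rho(γ13) = -I*rho(γ2), rho(γ23) = I*rho(γ1); with real blade coefficients the real parts of m0..m3 are the coefficients of 1, γ1, γ2, γ3 and the imaginary parts give the bivectors (γ23: Im m1, γ13: -Im m2, γ12: Im m3).
Answer: 9/4 + 4*γ1 - 3*γ2 + 2*γ3


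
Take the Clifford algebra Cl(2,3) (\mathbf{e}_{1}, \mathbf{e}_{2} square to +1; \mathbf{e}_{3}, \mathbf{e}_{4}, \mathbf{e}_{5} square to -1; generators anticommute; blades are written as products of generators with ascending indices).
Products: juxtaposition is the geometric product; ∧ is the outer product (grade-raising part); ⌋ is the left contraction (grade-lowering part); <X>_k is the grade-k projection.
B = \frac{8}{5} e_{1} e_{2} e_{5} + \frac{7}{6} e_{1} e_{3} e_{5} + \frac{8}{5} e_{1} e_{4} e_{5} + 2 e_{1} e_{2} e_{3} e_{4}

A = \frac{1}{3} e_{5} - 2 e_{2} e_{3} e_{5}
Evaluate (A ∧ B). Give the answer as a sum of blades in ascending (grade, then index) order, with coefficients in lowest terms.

step 1: \frac{2}{3} e_{1} e_{2} e_{3} e_{4} e_{5}
Answer: \frac{2}{3} e_{1} e_{2} e_{3} e_{4} e_{5}


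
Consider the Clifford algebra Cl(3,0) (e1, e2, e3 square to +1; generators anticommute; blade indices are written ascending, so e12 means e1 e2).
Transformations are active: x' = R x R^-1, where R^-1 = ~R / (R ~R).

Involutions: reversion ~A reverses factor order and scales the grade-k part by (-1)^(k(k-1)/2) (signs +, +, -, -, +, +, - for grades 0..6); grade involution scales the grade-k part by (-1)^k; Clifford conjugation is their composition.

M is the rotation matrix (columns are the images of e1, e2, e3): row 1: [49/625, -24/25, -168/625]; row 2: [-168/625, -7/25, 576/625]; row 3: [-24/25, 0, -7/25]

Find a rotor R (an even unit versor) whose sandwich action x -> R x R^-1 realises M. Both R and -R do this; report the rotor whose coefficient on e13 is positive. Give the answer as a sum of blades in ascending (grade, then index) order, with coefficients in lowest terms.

Method: write R = a + b12*e12 + b13*e13 + b23*e23 with a^2 + b12^2 + b13^2 + b23^2 = 1 (so R^-1 = ~R). Expanding the columns R e_j ~R gives tr M = 4a^2 - 1 and, from the antisymmetric part, M21 - M12 = -4a*b12, M13 - M31 = 4a*b13, M32 - M23 = -4a*b23.
Here tr M = -301/625, so a^2 = (1 + tr M)/4 = 81/625 and a = ±9/25. Taking a = 9/25: M21 - M12 = 432/625, M13 - M31 = 432/625, M32 - M23 = -576/625, giving b12 = -12/25, b13 = 12/25, b23 = 16/25, i.e. R = 9/25 - 12/25*e12 + 12/25*e13 + 16/25*e23.
Its e13 coefficient is already positive.
Answer: 9/25 - 12/25*e12 + 12/25*e13 + 16/25*e23. Note: both R and -R realise this M (trace -301/625); the covering map identifies them, and the e13-coefficient sign is the tie-breaker.


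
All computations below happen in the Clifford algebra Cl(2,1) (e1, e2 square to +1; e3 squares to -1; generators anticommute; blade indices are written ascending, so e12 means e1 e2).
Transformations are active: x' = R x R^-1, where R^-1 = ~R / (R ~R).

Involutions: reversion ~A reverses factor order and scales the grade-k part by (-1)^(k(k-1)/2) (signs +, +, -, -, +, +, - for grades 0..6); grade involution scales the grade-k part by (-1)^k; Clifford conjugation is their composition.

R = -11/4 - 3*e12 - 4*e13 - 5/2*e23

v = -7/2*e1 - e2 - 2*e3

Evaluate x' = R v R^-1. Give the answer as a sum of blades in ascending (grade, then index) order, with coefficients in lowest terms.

~R = -11/4 + 3*e12 + 4*e13 + 5/2*e23, and R ~R = -91/16, so R^-1 = ~R / (-91/16).
R v = 37/8*e1 - 51/4*e2 - 11*e3 + 43/4*e123
Answer: -269/182*e1 + 345/91*e2 + 246/91*e3


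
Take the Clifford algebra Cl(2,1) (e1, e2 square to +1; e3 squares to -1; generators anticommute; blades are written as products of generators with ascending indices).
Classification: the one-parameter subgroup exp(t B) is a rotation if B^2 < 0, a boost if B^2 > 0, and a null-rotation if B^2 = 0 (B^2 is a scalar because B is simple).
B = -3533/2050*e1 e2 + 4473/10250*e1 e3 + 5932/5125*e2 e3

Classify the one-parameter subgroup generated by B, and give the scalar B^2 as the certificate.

B^2 term by term: the squares give (-3533/2050)^2*(e1 e2)^2 + (4473/10250)^2*(e1 e3)^2 + (5932/5125)^2*(e2 e3)^2 = 12482089/4202500*(-1) + 20007729/105062500*(+1) + 35188624/26265625*(+1) = -36/25 (each basis 2-blade squares to minus the product of its generators' squares); cross terms between blades sharing an index anticommute and cancel. So B^2 = -36/25.
Answer: rotation, certificate B^2 = -36/25. One invariant decides it: the square -36/25 survives every conjugation, and its sign is exactly the classification.


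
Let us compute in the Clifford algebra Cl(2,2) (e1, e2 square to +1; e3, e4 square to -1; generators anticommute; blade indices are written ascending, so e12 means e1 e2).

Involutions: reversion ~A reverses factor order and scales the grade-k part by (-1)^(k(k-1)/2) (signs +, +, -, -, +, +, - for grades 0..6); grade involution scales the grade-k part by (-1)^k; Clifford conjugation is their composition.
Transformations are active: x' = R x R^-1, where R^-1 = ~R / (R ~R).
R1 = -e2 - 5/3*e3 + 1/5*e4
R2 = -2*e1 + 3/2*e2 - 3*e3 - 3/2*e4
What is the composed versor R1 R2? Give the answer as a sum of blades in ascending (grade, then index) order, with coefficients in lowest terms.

Distribute over the terms of R1 (each basis-blade product reordered to ascending indices, repeated generators contracted through their squares):
(-e2) R2 = -3/2 - 2*e12 + 3*e23 + 3/2*e24
(-5/3*e3) R2 = -5 - 10/3*e13 + 5/2*e23 + 5/2*e34
(1/5*e4) R2 = 3/10 + 2/5*e14 - 3/10*e24 + 3/5*e34
Summing the partial products and collecting blades:
Answer: -31/5 - 2*e12 - 10/3*e13 + 2/5*e14 + 11/2*e23 + 6/5*e24 + 31/10*e34


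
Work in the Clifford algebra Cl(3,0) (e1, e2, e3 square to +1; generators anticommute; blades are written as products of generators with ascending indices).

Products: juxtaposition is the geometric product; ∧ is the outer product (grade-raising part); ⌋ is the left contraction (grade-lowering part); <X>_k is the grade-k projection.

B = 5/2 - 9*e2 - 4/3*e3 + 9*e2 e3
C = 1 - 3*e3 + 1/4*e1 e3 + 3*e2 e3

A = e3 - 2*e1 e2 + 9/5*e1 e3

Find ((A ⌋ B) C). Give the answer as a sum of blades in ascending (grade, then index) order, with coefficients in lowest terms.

step 1: -4/3 - 9*e2
step 2: -4/3 - 9*e2 - 23*e3 - 1/3*e1 e3 + 23*e2 e3 + 9/4*e1 e2 e3
Answer: -4/3 - 9*e2 - 23*e3 - 1/3*e1 e3 + 23*e2 e3 + 9/4*e1 e2 e3


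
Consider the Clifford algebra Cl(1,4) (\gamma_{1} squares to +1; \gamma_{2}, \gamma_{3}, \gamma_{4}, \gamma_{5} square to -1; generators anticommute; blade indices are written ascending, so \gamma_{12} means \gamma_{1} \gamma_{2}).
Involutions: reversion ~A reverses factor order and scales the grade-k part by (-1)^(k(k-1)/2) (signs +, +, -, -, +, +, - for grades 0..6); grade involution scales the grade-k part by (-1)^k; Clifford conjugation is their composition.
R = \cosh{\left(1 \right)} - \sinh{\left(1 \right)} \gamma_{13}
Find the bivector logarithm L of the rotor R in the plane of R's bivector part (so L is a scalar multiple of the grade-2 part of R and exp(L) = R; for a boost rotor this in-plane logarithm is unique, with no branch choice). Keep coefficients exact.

The scalar part of R is \cosh{\left(1 \right)}, which fixes the rapidity magnitude through cosh (cosh is even, so it cannot fix the sign — the bivector part carries that); dividing the bivector part by sinh of the rapidity gives the plane, and L = rapidity * plane, where the joint sign ambiguity of (rapidity, plane) cancels in the product.
Concretely: cosh(rapidity) = \cosh{\left(1 \right)} gives rapidity = ±1, and since rapidity/sinh(rapidity) is even the sign is immaterial: L = (rapidity/sinh(rapidity)) * <R>_2 = (\frac{1}{\sinh{\left(1 \right)}}) * <R>_2.
Answer: -\gamma_{13}


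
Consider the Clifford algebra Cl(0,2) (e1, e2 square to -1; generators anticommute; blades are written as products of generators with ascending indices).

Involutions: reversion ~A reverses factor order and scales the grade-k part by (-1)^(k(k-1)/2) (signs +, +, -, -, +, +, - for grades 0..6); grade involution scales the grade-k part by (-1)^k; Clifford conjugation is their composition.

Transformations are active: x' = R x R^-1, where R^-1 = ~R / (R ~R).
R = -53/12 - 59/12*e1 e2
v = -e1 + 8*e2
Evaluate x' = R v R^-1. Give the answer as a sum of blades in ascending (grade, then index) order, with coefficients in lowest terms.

~R = -53/12 + 59/12*e1 e2, and R ~R = 3145/72, so R^-1 = ~R / (3145/72).
R v = 175/4*e1 - 365/12*e2
Answer: -4936/629*e1 - 1163/629*e2


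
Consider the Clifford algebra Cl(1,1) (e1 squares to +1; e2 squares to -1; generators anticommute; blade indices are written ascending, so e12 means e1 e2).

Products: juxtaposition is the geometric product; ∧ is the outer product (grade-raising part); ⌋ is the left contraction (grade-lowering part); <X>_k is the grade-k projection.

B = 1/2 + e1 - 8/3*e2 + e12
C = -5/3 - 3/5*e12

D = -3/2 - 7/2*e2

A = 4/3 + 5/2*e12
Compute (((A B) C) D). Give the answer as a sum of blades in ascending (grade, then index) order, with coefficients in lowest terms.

step 1: 19/6 + 8*e1 - 109/18*e2 + 31/12*e12
step 2: -1229/180 - 97/10*e1 + 1429/270*e2 - 1117/180*e12
step 3: 31067/1080 - 2581/360*e1 + 383/24*e2 + 5191/120*e12
Answer: 31067/1080 - 2581/360*e1 + 383/24*e2 + 5191/120*e12


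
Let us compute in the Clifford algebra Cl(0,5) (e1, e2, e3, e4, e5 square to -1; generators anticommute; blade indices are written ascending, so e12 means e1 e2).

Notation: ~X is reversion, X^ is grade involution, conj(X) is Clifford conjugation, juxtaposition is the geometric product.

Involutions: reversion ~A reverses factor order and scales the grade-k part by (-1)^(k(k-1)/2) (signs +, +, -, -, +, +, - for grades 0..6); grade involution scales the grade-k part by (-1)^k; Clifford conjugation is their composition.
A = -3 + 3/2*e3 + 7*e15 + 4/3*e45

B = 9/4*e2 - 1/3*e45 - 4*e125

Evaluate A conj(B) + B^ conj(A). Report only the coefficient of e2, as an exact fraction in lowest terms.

first term: -4/9 - 85/4*e2 + 7/3*e14 + 27/8*e23 - e45 + 16/3*e124 + 111/4*e125 - 3*e245 + 1/2*e345 - 6*e1235
second term: -4/9 - 85/4*e2 - 7/3*e14 + 27/8*e23 + e45 - 16/3*e124 - 111/4*e125 + 3*e245 + 1/2*e345 + 6*e1235
Answer: -85/2


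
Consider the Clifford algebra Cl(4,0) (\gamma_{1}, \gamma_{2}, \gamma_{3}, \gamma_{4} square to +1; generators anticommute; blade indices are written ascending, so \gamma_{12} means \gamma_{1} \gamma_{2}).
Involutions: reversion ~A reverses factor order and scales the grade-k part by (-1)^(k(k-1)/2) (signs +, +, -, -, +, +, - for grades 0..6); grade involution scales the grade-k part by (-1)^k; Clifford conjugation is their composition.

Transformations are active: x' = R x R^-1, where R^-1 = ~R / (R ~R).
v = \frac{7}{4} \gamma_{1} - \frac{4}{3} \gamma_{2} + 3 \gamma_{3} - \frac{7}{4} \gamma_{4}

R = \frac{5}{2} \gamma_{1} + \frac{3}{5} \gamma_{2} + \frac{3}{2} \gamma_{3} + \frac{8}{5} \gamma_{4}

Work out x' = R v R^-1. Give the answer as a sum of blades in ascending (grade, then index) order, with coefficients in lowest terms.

~R = \frac{5}{2} \gamma_{1} + \frac{3}{5} \gamma_{2} + \frac{3}{2} \gamma_{3} + \frac{8}{5} \gamma_{4}, and R ~R = \frac{571}{50}, so R^-1 = ~R / (\frac{571}{50}).
R v = \frac{211}{40} - \frac{263}{60} \gamma_{12} + \frac{39}{8} \gamma_{13} - \frac{287}{40} \gamma_{14} + \frac{19}{5} \gamma_{23} + \frac{13}{12} \gamma_{24} - \frac{297}{40} \gamma_{34}
Answer: \frac{639}{1142} \gamma_{1} + \frac{6467}{3426} \gamma_{2} - \frac{3687}{2284} \gamma_{3} + \frac{7373}{2284} \gamma_{4}


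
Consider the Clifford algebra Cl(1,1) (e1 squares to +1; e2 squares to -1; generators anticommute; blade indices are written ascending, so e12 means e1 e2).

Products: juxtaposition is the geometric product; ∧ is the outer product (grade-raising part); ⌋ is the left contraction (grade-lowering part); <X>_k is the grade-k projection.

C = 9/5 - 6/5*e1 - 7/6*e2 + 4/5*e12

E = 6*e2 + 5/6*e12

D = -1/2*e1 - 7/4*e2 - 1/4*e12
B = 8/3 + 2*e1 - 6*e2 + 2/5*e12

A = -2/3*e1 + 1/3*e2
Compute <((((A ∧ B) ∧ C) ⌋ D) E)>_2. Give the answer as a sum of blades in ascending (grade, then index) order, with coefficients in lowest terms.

step 1: -16/9*e1 + 8/9*e2 + 10/3*e12
step 2: -16/5*e1 + 8/5*e2 + 1234/135*e12
step 3: 571/270 - 2/5*e1 + 4/5*e2
step 4: -24/5 + 2/3*e1 + 556/45*e2 - 1033/1620*e12
step 5: -1033/1620*e12
Answer: -1033/1620*e12


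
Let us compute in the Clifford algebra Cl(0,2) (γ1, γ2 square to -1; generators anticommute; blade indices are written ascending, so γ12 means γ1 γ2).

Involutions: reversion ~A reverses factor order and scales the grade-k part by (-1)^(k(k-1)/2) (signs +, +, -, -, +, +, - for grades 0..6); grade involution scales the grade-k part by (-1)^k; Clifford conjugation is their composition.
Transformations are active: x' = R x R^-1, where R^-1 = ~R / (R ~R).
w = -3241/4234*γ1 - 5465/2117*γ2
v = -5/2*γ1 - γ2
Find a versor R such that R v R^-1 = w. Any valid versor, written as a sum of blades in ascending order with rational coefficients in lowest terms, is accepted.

Take R = v + w = -6913/2117*γ1 - 7582/2117*γ2. Because q(v) = q(w) = -29/4, conjugation by R sends v exactly to w.
Answer: -6913/2117*γ1 - 7582/2117*γ2


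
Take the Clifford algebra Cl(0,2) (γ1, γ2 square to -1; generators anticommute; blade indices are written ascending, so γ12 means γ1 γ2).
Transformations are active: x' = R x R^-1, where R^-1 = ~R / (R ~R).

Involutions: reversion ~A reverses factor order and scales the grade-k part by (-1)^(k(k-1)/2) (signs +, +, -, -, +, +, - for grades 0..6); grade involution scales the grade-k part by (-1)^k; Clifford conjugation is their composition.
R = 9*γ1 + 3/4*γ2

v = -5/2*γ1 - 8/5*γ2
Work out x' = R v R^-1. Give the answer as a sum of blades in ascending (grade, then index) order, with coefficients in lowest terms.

~R = 9*γ1 + 3/4*γ2, and R ~R = -1305/16, so R^-1 = ~R / (-1305/16).
R v = 237/10 - 501/40*γ12
Answer: -3959/1450*γ1 + 844/725*γ2


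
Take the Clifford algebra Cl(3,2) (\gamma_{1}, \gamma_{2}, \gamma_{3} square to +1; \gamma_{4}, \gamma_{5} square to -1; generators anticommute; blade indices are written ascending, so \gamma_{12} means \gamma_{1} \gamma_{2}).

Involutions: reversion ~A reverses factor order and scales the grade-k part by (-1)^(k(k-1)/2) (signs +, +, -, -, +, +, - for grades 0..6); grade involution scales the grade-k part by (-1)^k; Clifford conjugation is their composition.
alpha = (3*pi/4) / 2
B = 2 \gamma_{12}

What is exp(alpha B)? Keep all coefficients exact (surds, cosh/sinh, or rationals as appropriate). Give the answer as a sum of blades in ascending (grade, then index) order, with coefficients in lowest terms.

B^2 = (2)^2*(\gamma_{12})^2 = 4*(-1) = -4 (a basis 2-blade squares to minus the product of its generators' squares).
B^2 = -4 — B^2 < 0, so the exponential closes trigonometrically: l = 2, alpha*l = \frac{3 \pi}{4}, so exp(alpha B) = cos(\frac{3 \pi}{4}) + (sin(\frac{3 \pi}{4})/2)*B = - \frac{\sqrt{2}}{2} + (\frac{\sqrt{2}}{4})*B.
Answer: - \frac{\sqrt{2}}{2} + \frac{\sqrt{2}}{2} \gamma_{12}


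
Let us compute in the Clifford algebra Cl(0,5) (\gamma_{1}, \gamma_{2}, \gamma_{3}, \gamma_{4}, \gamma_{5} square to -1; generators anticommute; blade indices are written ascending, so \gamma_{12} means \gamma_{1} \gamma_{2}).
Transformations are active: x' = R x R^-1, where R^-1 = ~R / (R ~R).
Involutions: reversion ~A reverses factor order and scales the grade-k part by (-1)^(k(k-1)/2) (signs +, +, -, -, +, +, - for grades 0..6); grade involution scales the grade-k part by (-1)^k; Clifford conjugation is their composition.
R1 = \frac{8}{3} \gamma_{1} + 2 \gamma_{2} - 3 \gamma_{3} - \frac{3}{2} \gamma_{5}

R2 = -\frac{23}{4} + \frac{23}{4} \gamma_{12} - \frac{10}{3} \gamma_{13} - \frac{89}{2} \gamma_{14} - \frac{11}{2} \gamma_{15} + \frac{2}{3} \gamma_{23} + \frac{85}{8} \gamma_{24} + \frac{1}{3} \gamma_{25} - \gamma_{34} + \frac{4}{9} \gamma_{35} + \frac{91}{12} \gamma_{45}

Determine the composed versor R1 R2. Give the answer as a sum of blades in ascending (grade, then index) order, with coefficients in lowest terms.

Distribute over the terms of R1 (each basis-blade product reordered to ascending indices, repeated generators contracted through their squares):
(\frac{8}{3} \gamma_{1}) R2 = -\frac{46}{3} \gamma_{1} - \frac{46}{3} \gamma_{2} + \frac{80}{9} \gamma_{3} + \frac{356}{3} \gamma_{4} + \frac{44}{3} \gamma_{5} + \frac{16}{9} \gamma_{123} + \frac{85}{3} \gamma_{124} + \frac{8}{9} \gamma_{125} - \frac{8}{3} \gamma_{134} + \frac{32}{27} \gamma_{135} + \frac{182}{9} \gamma_{145}
(2 \gamma_{2}) R2 = \frac{23}{2} \gamma_{1} - \frac{23}{2} \gamma_{2} - \frac{4}{3} \gamma_{3} - \frac{85}{4} \gamma_{4} - \frac{2}{3} \gamma_{5} + \frac{20}{3} \gamma_{123} + 89 \gamma_{124} + 11 \gamma_{125} - 2 \gamma_{234} + \frac{8}{9} \gamma_{235} + \frac{91}{6} \gamma_{245}
(-3 \gamma_{3}) R2 = 10 \gamma_{1} - 2 \gamma_{2} + \frac{69}{4} \gamma_{3} - 3 \gamma_{4} + \frac{4}{3} \gamma_{5} - \frac{69}{4} \gamma_{123} - \frac{267}{2} \gamma_{134} - \frac{33}{2} \gamma_{135} + \frac{255}{8} \gamma_{234} + \gamma_{235} - \frac{91}{4} \gamma_{345}
(-\frac{3}{2} \gamma_{5}) R2 = \frac{33}{4} \gamma_{1} - \frac{1}{2} \gamma_{2} - \frac{2}{3} \gamma_{3} - \frac{91}{8} \gamma_{4} + \frac{69}{8} \gamma_{5} - \frac{69}{8} \gamma_{125} + 5 \gamma_{135} + \frac{267}{4} \gamma_{145} - \gamma_{235} - \frac{255}{16} \gamma_{245} + \frac{3}{2} \gamma_{345}
Summing the partial products and collecting blades:
Answer: \frac{173}{12} \gamma_{1} - \frac{88}{3} \gamma_{2} + \frac{869}{36} \gamma_{3} + \frac{1993}{24} \gamma_{4} + \frac{575}{24} \gamma_{5} - \frac{317}{36} \gamma_{123} + \frac{352}{3} \gamma_{124} + \frac{235}{72} \gamma_{125} - \frac{817}{6} \gamma_{134} - \frac{557}{54} \gamma_{135} + \frac{3131}{36} \gamma_{145} + \frac{239}{8} \gamma_{234} + \frac{8}{9} \gamma_{235} - \frac{37}{48} \gamma_{245} - \frac{85}{4} \gamma_{345}


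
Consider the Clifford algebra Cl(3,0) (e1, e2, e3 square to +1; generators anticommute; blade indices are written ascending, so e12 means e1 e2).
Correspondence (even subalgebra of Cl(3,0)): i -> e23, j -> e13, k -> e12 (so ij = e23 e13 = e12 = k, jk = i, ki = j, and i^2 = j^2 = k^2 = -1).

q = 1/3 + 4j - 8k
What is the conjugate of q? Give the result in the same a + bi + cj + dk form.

In blades: q = 1/3 - 8*e12 + 4*e13.
Quaternion conjugation is reversion on the even subalgebra: the scalar is fixed and every grade-2 blade flips sign, giving 1/3 + 8*e12 - 4*e13; translating back:
Answer: 1/3 - 4j + 8k


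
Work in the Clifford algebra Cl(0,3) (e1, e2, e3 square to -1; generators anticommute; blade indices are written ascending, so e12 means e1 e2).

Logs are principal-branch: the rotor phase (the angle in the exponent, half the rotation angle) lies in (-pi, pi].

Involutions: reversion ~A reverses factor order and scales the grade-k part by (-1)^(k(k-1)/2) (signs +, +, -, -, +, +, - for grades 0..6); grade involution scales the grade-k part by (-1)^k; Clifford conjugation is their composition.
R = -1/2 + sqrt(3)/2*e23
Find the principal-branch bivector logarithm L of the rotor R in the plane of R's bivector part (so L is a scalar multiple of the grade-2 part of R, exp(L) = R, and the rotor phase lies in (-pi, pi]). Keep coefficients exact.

The scalar part of R is -1/2, which pins the rotor phase on the principal branch; dividing the bivector part by the sine of that phase recovers the unit plane, and L is the phase times that plane.
Concretely: cos(phase) = -1/2 gives phase = ±2*pi/3, and since phase/sin(phase) is even the sign is immaterial: L = (phase/sin(phase)) * <R>_2 = (4*sqrt(3)*pi/9) * <R>_2.
Answer: 2*pi/3*e23


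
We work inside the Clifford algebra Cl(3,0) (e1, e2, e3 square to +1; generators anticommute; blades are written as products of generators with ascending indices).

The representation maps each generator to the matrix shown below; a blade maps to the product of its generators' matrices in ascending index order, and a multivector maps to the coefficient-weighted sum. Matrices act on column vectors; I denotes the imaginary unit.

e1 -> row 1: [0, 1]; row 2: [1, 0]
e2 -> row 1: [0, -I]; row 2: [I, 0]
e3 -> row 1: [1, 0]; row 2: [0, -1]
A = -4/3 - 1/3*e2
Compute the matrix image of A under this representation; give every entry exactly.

M = (-4/3)*1 + (-1/3)*rho(e2), summed entrywise (1 is the identity matrix):
Answer: row 1: [-4/3, I/3]; row 2: [-I/3, -4/3]


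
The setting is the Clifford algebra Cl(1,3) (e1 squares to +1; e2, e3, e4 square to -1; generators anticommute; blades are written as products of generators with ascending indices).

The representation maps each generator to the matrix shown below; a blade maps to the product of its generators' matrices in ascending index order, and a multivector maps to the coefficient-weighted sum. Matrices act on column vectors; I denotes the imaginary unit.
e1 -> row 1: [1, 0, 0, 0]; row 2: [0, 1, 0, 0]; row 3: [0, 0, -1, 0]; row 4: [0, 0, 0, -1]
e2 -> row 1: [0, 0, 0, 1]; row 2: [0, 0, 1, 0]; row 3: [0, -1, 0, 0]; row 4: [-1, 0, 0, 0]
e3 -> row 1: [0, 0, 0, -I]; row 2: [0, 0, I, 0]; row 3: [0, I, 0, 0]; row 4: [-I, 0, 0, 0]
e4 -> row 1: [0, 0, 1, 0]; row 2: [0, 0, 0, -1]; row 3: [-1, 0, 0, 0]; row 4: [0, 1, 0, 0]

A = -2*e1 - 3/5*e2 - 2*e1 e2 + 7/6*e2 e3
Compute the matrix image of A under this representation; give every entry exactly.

Bivector images (products of the table entries): rho(e1 e2) = rho(e1)rho(e2) = row 1: [0, 0, 0, 1]; row 2: [0, 0, 1, 0]; row 3: [0, 1, 0, 0]; row 4: [1, 0, 0, 0]; rho(e2 e3) = rho(e2)rho(e3) = row 1: [-I, 0, 0, 0]; row 2: [0, I, 0, 0]; row 3: [0, 0, -I, 0]; row 4: [0, 0, 0, I].
M = (-2)*rho(e1) + (-3/5)*rho(e2) + (-2)*rho(e1 e2) + (7/6)*rho(e2 e3), summed entrywise:
Answer: row 1: [-2 - 7*I/6, 0, 0, -13/5]; row 2: [0, -2 + 7*I/6, -13/5, 0]; row 3: [0, -7/5, 2 - 7*I/6, 0]; row 4: [-7/5, 0, 0, 2 + 7*I/6]
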